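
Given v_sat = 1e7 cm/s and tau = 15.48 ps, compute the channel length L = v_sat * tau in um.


Step 1: tau in seconds = 15.48 ps * 1e-12 = 1.5480e-11 s
Step 2: L = v_sat * tau = 1e7 * 1.5480e-11 = 1.5480e-04 cm
Step 3: L in um = 1.5480e-04 * 1e4 = 1.548 um

1.548


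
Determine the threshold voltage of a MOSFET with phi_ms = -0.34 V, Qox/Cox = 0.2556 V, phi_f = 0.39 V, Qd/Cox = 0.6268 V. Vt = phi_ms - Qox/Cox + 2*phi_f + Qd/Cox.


Step 1: Vt = phi_ms - Qox/Cox + 2*phi_f + Qd/Cox
Step 2: Vt = -0.34 - 0.2556 + 2*0.39 + 0.6268
Step 3: Vt = -0.34 - 0.2556 + 0.78 + 0.6268
Step 4: Vt = 0.8112 V

0.8112


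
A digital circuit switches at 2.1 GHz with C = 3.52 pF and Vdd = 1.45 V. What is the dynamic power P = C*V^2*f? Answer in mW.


Step 1: V^2 = 1.45^2 = 2.1025 V^2
Step 2: P = C*V^2*f = 3.52e-12 F * 2.1025 * 2.1e9 Hz
Step 3: P = 1.554168e-02 W
Step 4: P = 15.542 mW

15.542


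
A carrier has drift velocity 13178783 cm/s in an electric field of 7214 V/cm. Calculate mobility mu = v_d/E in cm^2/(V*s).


Step 1: mu = v_d / E
Step 2: mu = 13178783 / 7214
Step 3: mu = 1826.83 cm^2/(V*s)

1826.83


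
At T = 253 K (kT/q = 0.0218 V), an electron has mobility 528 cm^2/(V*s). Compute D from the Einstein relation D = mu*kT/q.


Step 1: D = mu * (kT/q)
Step 2: D = 528 * 0.0218
Step 3: D = 11.51 cm^2/s

11.51


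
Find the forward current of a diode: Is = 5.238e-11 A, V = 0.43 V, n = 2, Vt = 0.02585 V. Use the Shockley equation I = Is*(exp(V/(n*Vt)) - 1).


Step 1: V/(n*Vt) = 0.43/(2*0.02585) = 8.3172
Step 2: exp(8.3172) = 4.0937e+03
Step 3: I = 5.238e-11 * (4.0937e+03 - 1) = 2.14e-07 A

2.14e-07


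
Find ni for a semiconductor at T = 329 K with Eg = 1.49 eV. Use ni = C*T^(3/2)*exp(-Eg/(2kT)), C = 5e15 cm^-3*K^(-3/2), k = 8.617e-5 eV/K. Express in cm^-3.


Step 1: Compute kT = 8.617e-5 * 329 = 0.02834993 eV
Step 2: Exponent = -Eg/(2kT) = -1.49/(2*0.02834993) = -26.27872
Step 3: T^(3/2) = 329^1.5 = 5967.52
Step 4: ni = 5e15 * 5967.52 * exp(-26.27872) = 1.15e+08 cm^-3

1.15e+08


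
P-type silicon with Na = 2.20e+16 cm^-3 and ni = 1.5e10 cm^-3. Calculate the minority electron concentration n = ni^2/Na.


Step 1: Majority hole concentration p ≈ Na = 2.20e+16 cm^-3
Step 2: n = ni^2 / Na = (1.5e10)^2 / 2.20e+16
Step 3: n = 1.02e+04 cm^-3

1.02e+04


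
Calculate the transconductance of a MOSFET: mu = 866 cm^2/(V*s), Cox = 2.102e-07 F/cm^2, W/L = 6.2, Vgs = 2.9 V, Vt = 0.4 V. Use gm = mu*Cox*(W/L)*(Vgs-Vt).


Step 1: Vov = Vgs - Vt = 2.9 - 0.4 = 2.5 V
Step 2: gm = mu * Cox * (W/L) * Vov
Step 3: gm = 866 * 2.102e-07 * 6.2 * 2.5 = 2.82e-03 S

2.82e-03


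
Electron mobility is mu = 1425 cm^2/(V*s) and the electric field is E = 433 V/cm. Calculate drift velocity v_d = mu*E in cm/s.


Step 1: v_d = mu * E
Step 2: v_d = 1425 * 433 = 617025
Step 3: v_d = 6.17e+05 cm/s

6.17e+05


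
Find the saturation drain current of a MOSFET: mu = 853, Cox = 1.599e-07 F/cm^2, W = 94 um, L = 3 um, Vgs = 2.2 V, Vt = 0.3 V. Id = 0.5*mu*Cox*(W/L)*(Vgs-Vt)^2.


Step 1: Overdrive voltage Vov = Vgs - Vt = 2.2 - 0.3 = 1.9 V
Step 2: W/L = 94/3 = 31.3333
Step 3: Id = 0.5 * 853 * 1.599e-07 * 31.3333 * 1.9^2
Step 4: Id = 7.71e-03 A

7.71e-03


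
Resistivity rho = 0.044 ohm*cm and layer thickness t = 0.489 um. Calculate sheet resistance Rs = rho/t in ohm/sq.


Step 1: Convert thickness to cm: t = 0.489 um = 4.8900e-05 cm
Step 2: Rs = rho / t = 0.044 / 4.8900e-05
Step 3: Rs = 899.8 ohm/sq

899.8


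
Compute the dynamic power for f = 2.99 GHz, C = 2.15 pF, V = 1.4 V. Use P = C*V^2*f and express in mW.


Step 1: V^2 = 1.4^2 = 1.96 V^2
Step 2: P = C*V^2*f = 2.15e-12 F * 1.96 * 2.99e9 Hz
Step 3: P = 1.259986e-02 W
Step 4: P = 12.6 mW

12.6


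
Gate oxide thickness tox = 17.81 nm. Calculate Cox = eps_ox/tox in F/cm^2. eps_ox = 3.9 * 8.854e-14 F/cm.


Step 1: eps_ox = 3.9 * 8.854e-14 = 3.45306e-13 F/cm
Step 2: tox in cm = 17.81 nm * 1e-7 = 1.7810e-06 cm
Step 3: Cox = 3.45306e-13 / 1.7810e-06 = 1.94e-07 F/cm^2

1.94e-07


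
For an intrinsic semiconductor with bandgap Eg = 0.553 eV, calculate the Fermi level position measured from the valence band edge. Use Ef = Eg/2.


Step 1: For an intrinsic semiconductor, the Fermi level sits at midgap.
Step 2: Ef = Eg / 2 = 0.553 / 2 = 0.2765 eV

0.2765


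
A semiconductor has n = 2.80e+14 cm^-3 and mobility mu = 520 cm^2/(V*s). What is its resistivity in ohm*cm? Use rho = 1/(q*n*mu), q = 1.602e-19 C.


Step 1: sigma = q * n * mu = 1.602e-19 * 2.80e+14 * 520 = 2.33251e-02 S/cm
Step 2: rho = 1 / sigma = 1 / 2.33251e-02 = 42.87 ohm*cm

42.87


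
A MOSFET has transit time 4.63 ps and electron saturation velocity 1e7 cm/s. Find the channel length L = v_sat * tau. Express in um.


Step 1: tau in seconds = 4.63 ps * 1e-12 = 4.6300e-12 s
Step 2: L = v_sat * tau = 1e7 * 4.6300e-12 = 4.6300e-05 cm
Step 3: L in um = 4.6300e-05 * 1e4 = 0.463 um

0.463


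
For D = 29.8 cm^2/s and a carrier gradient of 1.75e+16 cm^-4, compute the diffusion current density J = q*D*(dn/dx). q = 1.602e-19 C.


Step 1: J = q * D * (dn/dx)
Step 2: J = 1.602e-19 * 29.8 * 1.75e+16
Step 3: J = 8.35e-02 A/cm^2

8.35e-02


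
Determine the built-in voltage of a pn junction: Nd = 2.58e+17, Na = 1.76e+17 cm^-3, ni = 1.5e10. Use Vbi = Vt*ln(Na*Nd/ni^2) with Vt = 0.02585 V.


Step 1: Compute Na*Nd/ni^2 = 1.76e+17 * 2.58e+17 / (1.5e10)^2 = 2.0181e+14
Step 2: ln(2.0181e+14) = 32.9383
Step 3: Vbi = 0.02585 * 32.9383 = 0.851 V

0.851


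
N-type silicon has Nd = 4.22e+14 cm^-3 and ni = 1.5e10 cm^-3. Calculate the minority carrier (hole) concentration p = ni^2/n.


Step 1: Since Nd >> ni, n ≈ Nd = 4.22e+14 cm^-3
Step 2: p = ni^2 / n = (1.5e10)^2 / 4.22e+14
Step 3: p = 2.25e20 / 4.22e+14 = 5.33e+05 cm^-3

5.33e+05


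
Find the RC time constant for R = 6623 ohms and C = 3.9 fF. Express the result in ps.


Step 1: tau = R * C
Step 2: tau = 6623 * 3.9 fF = 6623 * 3.9e-15 F
Step 3: tau = 2.58297e-11 s = 25.8297 ps

25.8297


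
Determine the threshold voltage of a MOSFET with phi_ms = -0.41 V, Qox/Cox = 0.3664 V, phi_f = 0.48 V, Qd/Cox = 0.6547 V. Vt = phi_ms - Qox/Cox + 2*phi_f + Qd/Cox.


Step 1: Vt = phi_ms - Qox/Cox + 2*phi_f + Qd/Cox
Step 2: Vt = -0.41 - 0.3664 + 2*0.48 + 0.6547
Step 3: Vt = -0.41 - 0.3664 + 0.96 + 0.6547
Step 4: Vt = 0.8383 V

0.8383


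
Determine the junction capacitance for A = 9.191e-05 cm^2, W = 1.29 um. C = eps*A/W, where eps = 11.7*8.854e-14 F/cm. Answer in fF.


Step 1: eps_Si = 11.7 * 8.854e-14 = 1.035918e-12 F/cm
Step 2: W in cm = 1.29 * 1e-4 = 1.29e-04 cm
Step 3: C = 1.035918e-12 * 9.191e-05 / 1.29e-04 = 7.380715e-13 F
Step 4: C = 738.07 fF

738.07


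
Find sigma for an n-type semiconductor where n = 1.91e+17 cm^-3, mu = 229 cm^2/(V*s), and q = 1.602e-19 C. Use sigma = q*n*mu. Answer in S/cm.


Step 1: sigma = q * n * mu
Step 2: sigma = 1.602e-19 * 1.91e+17 * 229
Step 3: sigma = 7.007e+00 S/cm

7.007e+00


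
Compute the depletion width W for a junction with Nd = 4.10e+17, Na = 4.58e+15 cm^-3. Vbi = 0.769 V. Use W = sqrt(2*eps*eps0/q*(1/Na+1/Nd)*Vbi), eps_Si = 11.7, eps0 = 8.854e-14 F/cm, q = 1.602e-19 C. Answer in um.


Step 1: 1/Na + 1/Nd = 1/4.58e+15 + 1/4.10e+17 = 2.20780e-16
Step 2: 2*eps*eps0/q = 2*11.7*8.854e-14/1.602e-19 = 1.293281e+07
Step 3: W^2 = 1.293281e+07 * 2.20780e-16 * 0.769 = 2.19573e-09
Step 4: W = sqrt(2.19573e-09) = 4.686e-05 cm = 0.4686 um

0.4686


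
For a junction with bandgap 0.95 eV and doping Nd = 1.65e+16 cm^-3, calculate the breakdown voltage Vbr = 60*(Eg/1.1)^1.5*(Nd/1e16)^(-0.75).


Step 1: Eg/1.1 = 0.95/1.1 = 0.863636
Step 2: (Eg/1.1)^1.5 = 0.863636^1.5 = 0.802594
Step 3: (Nd/1e16)^(-0.75) = (1.65)^(-0.75) = 0.686890
Step 4: Vbr = 60 * 0.802594 * 0.686890 = 33.1 V

33.1


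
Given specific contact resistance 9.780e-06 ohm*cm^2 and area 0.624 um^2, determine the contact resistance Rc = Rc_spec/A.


Step 1: Convert area to cm^2: 0.624 um^2 = 6.2400e-09 cm^2
Step 2: Rc = Rc_spec / A = 9.780e-06 / 6.2400e-09
Step 3: Rc = 1.57e+03 ohms

1.57e+03


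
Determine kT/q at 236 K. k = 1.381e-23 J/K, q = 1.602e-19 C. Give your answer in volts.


Step 1: kT = 1.381e-23 * 236 = 3.25916e-21 J
Step 2: Vt = kT/q = 3.25916e-21 / 1.602e-19
Step 3: Vt = 0.02034 V

0.02034


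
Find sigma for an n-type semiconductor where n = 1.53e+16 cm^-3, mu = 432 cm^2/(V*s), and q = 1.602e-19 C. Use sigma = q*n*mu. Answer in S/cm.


Step 1: sigma = q * n * mu
Step 2: sigma = 1.602e-19 * 1.53e+16 * 432
Step 3: sigma = 1.059e+00 S/cm

1.059e+00


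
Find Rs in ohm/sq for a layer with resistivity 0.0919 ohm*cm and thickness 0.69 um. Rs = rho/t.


Step 1: Convert thickness to cm: t = 0.69 um = 6.9000e-05 cm
Step 2: Rs = rho / t = 0.0919 / 6.9000e-05
Step 3: Rs = 1331.9 ohm/sq

1331.9


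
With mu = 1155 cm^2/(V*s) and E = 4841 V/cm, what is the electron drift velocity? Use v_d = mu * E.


Step 1: v_d = mu * E
Step 2: v_d = 1155 * 4841 = 5591355
Step 3: v_d = 5.59e+06 cm/s

5.59e+06


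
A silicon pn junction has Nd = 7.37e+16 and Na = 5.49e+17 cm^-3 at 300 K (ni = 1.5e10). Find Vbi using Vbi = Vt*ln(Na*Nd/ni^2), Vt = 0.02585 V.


Step 1: Compute Na*Nd/ni^2 = 5.49e+17 * 7.37e+16 / (1.5e10)^2 = 1.7983e+14
Step 2: ln(1.7983e+14) = 32.8230
Step 3: Vbi = 0.02585 * 32.8230 = 0.848 V

0.848


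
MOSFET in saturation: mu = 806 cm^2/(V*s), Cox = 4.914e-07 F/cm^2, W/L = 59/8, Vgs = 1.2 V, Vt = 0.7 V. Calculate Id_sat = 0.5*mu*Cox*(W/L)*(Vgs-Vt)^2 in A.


Step 1: Overdrive voltage Vov = Vgs - Vt = 1.2 - 0.7 = 0.5 V
Step 2: W/L = 59/8 = 7.375
Step 3: Id = 0.5 * 806 * 4.914e-07 * 7.375 * 0.5^2
Step 4: Id = 3.65e-04 A

3.65e-04


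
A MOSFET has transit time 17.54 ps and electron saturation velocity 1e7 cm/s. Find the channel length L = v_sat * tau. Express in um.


Step 1: tau in seconds = 17.54 ps * 1e-12 = 1.7540e-11 s
Step 2: L = v_sat * tau = 1e7 * 1.7540e-11 = 1.7540e-04 cm
Step 3: L in um = 1.7540e-04 * 1e4 = 1.754 um

1.754


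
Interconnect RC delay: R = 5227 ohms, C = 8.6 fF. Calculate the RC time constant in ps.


Step 1: tau = R * C
Step 2: tau = 5227 * 8.6 fF = 5227 * 8.6e-15 F
Step 3: tau = 4.49522e-11 s = 44.9522 ps

44.9522


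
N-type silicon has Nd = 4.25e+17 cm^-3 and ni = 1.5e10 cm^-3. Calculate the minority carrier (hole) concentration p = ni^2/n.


Step 1: Since Nd >> ni, n ≈ Nd = 4.25e+17 cm^-3
Step 2: p = ni^2 / n = (1.5e10)^2 / 4.25e+17
Step 3: p = 2.25e20 / 4.25e+17 = 5.29e+02 cm^-3

5.29e+02


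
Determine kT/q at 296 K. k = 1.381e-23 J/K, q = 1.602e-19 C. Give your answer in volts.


Step 1: kT = 1.381e-23 * 296 = 4.08776e-21 J
Step 2: Vt = kT/q = 4.08776e-21 / 1.602e-19
Step 3: Vt = 0.02552 V

0.02552


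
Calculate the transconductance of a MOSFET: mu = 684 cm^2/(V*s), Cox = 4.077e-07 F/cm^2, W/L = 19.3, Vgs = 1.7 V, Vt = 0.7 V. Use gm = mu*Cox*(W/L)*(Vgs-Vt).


Step 1: Vov = Vgs - Vt = 1.7 - 0.7 = 1.0 V
Step 2: gm = mu * Cox * (W/L) * Vov
Step 3: gm = 684 * 4.077e-07 * 19.3 * 1.0 = 5.38e-03 S

5.38e-03


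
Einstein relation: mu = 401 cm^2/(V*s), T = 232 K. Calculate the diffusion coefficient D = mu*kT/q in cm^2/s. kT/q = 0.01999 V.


Step 1: D = mu * (kT/q)
Step 2: D = 401 * 0.01999
Step 3: D = 8.02 cm^2/s

8.02


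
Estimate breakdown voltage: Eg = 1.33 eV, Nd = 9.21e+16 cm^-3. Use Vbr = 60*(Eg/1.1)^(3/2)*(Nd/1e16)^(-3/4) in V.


Step 1: Eg/1.1 = 1.33/1.1 = 1.209091
Step 2: (Eg/1.1)^1.5 = 1.209091^1.5 = 1.329500
Step 3: (Nd/1e16)^(-0.75) = (9.21)^(-0.75) = 0.189150
Step 4: Vbr = 60 * 1.329500 * 0.189150 = 15.1 V

15.1


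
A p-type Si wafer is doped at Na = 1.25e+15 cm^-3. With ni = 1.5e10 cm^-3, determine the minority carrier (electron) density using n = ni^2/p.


Step 1: Majority hole concentration p ≈ Na = 1.25e+15 cm^-3
Step 2: n = ni^2 / Na = (1.5e10)^2 / 1.25e+15
Step 3: n = 1.80e+05 cm^-3

1.80e+05


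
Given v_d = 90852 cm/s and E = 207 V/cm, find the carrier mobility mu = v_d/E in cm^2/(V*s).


Step 1: mu = v_d / E
Step 2: mu = 90852 / 207
Step 3: mu = 438.9 cm^2/(V*s)

438.9


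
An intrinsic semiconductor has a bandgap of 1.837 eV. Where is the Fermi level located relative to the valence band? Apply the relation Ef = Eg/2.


Step 1: For an intrinsic semiconductor, the Fermi level sits at midgap.
Step 2: Ef = Eg / 2 = 1.837 / 2 = 0.9185 eV

0.9185


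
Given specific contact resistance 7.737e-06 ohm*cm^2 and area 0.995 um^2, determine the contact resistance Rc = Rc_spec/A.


Step 1: Convert area to cm^2: 0.995 um^2 = 9.9500e-09 cm^2
Step 2: Rc = Rc_spec / A = 7.737e-06 / 9.9500e-09
Step 3: Rc = 7.78e+02 ohms

7.78e+02


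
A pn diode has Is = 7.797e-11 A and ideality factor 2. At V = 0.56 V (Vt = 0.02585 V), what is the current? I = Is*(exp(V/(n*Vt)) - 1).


Step 1: V/(n*Vt) = 0.56/(2*0.02585) = 10.8317
Step 2: exp(10.8317) = 5.0600e+04
Step 3: I = 7.797e-11 * (5.0600e+04 - 1) = 3.95e-06 A

3.95e-06


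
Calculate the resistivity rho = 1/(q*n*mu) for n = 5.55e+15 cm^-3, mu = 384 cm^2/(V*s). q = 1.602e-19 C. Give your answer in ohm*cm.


Step 1: sigma = q * n * mu = 1.602e-19 * 5.55e+15 * 384 = 3.41418e-01 S/cm
Step 2: rho = 1 / sigma = 1 / 3.41418e-01 = 2.929 ohm*cm

2.929


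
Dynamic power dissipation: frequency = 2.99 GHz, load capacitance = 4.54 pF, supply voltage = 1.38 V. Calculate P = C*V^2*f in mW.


Step 1: V^2 = 1.38^2 = 1.9044 V^2
Step 2: P = C*V^2*f = 4.54e-12 F * 1.9044 * 2.99e9 Hz
Step 3: P = 2.585146824e-02 W
Step 4: P = 25.851 mW

25.851


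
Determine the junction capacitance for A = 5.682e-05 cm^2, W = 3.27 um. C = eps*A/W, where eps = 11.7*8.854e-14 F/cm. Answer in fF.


Step 1: eps_Si = 11.7 * 8.854e-14 = 1.035918e-12 F/cm
Step 2: W in cm = 3.27 * 1e-4 = 3.27e-04 cm
Step 3: C = 1.035918e-12 * 5.682e-05 / 3.27e-04 = 1.800026e-13 F
Step 4: C = 180.0 fF

180.0


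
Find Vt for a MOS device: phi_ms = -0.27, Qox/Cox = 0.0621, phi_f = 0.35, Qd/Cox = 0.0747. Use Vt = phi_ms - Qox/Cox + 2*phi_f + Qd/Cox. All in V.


Step 1: Vt = phi_ms - Qox/Cox + 2*phi_f + Qd/Cox
Step 2: Vt = -0.27 - 0.0621 + 2*0.35 + 0.0747
Step 3: Vt = -0.27 - 0.0621 + 0.7 + 0.0747
Step 4: Vt = 0.4426 V

0.4426


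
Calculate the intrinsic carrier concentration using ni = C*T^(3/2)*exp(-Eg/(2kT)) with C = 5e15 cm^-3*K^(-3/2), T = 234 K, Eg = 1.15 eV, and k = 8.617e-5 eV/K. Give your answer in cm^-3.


Step 1: Compute kT = 8.617e-5 * 234 = 0.02016378 eV
Step 2: Exponent = -Eg/(2kT) = -1.15/(2*0.02016378) = -28.51648
Step 3: T^(3/2) = 234^1.5 = 3579.51
Step 4: ni = 5e15 * 3579.51 * exp(-28.51648) = 7.38e+06 cm^-3

7.38e+06


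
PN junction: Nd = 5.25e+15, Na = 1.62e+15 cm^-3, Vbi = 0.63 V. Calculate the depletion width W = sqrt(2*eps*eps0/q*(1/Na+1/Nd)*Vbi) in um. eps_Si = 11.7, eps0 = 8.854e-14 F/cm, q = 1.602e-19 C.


Step 1: 1/Na + 1/Nd = 1/1.62e+15 + 1/5.25e+15 = 8.07760e-16
Step 2: 2*eps*eps0/q = 2*11.7*8.854e-14/1.602e-19 = 1.293281e+07
Step 3: W^2 = 1.293281e+07 * 8.07760e-16 * 0.63 = 6.58136e-09
Step 4: W = sqrt(6.58136e-09) = 8.113e-05 cm = 0.8113 um

0.8113


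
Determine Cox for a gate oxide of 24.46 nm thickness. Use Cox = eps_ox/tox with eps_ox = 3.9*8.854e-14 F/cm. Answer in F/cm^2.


Step 1: eps_ox = 3.9 * 8.854e-14 = 3.45306e-13 F/cm
Step 2: tox in cm = 24.46 nm * 1e-7 = 2.4460e-06 cm
Step 3: Cox = 3.45306e-13 / 2.4460e-06 = 1.41e-07 F/cm^2

1.41e-07


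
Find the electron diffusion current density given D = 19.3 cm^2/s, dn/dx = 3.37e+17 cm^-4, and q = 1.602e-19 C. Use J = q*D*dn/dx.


Step 1: J = q * D * (dn/dx)
Step 2: J = 1.602e-19 * 19.3 * 3.37e+17
Step 3: J = 1.04e+00 A/cm^2

1.04e+00


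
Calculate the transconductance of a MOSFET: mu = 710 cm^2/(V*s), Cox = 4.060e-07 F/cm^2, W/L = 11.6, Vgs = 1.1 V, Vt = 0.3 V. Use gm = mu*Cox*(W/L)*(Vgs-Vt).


Step 1: Vov = Vgs - Vt = 1.1 - 0.3 = 0.8 V
Step 2: gm = mu * Cox * (W/L) * Vov
Step 3: gm = 710 * 4.060e-07 * 11.6 * 0.8 = 2.68e-03 S

2.68e-03


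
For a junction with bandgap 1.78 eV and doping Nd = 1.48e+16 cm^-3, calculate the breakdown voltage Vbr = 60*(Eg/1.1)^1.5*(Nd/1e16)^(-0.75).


Step 1: Eg/1.1 = 1.78/1.1 = 1.618182
Step 2: (Eg/1.1)^1.5 = 1.618182^1.5 = 2.058453
Step 3: (Nd/1e16)^(-0.75) = (1.48)^(-0.75) = 0.745253
Step 4: Vbr = 60 * 2.058453 * 0.745253 = 92.0 V

92.0


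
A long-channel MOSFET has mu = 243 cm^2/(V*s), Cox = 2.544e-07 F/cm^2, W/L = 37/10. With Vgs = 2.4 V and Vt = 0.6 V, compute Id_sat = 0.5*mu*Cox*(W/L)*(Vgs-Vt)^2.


Step 1: Overdrive voltage Vov = Vgs - Vt = 2.4 - 0.6 = 1.8 V
Step 2: W/L = 37/10 = 3.7
Step 3: Id = 0.5 * 243 * 2.544e-07 * 3.7 * 1.8^2
Step 4: Id = 3.71e-04 A

3.71e-04


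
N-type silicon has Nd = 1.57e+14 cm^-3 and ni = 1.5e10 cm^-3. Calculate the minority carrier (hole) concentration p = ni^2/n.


Step 1: Since Nd >> ni, n ≈ Nd = 1.57e+14 cm^-3
Step 2: p = ni^2 / n = (1.5e10)^2 / 1.57e+14
Step 3: p = 2.25e20 / 1.57e+14 = 1.43e+06 cm^-3

1.43e+06


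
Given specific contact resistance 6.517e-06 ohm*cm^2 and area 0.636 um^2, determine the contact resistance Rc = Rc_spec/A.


Step 1: Convert area to cm^2: 0.636 um^2 = 6.3600e-09 cm^2
Step 2: Rc = Rc_spec / A = 6.517e-06 / 6.3600e-09
Step 3: Rc = 1.02e+03 ohms

1.02e+03


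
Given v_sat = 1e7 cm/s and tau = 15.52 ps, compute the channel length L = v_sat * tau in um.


Step 1: tau in seconds = 15.52 ps * 1e-12 = 1.5520e-11 s
Step 2: L = v_sat * tau = 1e7 * 1.5520e-11 = 1.5520e-04 cm
Step 3: L in um = 1.5520e-04 * 1e4 = 1.552 um

1.552


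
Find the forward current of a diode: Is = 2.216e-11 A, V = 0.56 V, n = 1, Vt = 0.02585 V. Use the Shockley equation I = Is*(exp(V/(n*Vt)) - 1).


Step 1: V/(n*Vt) = 0.56/(1*0.02585) = 21.6634
Step 2: exp(21.6634) = 2.5603e+09
Step 3: I = 2.216e-11 * (2.5603e+09 - 1) = 5.67e-02 A

5.67e-02


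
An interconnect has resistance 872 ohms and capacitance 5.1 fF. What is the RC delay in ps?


Step 1: tau = R * C
Step 2: tau = 872 * 5.1 fF = 872 * 5.1e-15 F
Step 3: tau = 4.4472e-12 s = 4.4472 ps

4.4472


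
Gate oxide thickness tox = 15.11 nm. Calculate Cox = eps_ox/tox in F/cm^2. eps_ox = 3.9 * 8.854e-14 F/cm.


Step 1: eps_ox = 3.9 * 8.854e-14 = 3.45306e-13 F/cm
Step 2: tox in cm = 15.11 nm * 1e-7 = 1.5110e-06 cm
Step 3: Cox = 3.45306e-13 / 1.5110e-06 = 2.29e-07 F/cm^2

2.29e-07


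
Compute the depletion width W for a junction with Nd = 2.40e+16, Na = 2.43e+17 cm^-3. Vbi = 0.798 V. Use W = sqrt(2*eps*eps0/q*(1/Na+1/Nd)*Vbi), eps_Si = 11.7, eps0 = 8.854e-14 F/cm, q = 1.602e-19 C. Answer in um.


Step 1: 1/Na + 1/Nd = 1/2.43e+17 + 1/2.40e+16 = 4.57819e-17
Step 2: 2*eps*eps0/q = 2*11.7*8.854e-14/1.602e-19 = 1.293281e+07
Step 3: W^2 = 1.293281e+07 * 4.57819e-17 * 0.798 = 4.72487e-10
Step 4: W = sqrt(4.72487e-10) = 2.174e-05 cm = 0.2174 um

0.2174


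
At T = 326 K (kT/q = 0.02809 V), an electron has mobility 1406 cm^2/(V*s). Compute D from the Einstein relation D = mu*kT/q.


Step 1: D = mu * (kT/q)
Step 2: D = 1406 * 0.02809
Step 3: D = 39.49 cm^2/s

39.49


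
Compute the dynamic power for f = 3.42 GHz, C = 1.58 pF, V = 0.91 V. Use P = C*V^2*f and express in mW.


Step 1: V^2 = 0.91^2 = 0.8281 V^2
Step 2: P = C*V^2*f = 1.58e-12 F * 0.8281 * 3.42e9 Hz
Step 3: P = 4.47472116e-03 W
Step 4: P = 4.475 mW

4.475


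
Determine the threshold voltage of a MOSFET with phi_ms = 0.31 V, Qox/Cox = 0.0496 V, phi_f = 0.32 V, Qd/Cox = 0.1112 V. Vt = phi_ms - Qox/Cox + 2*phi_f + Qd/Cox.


Step 1: Vt = phi_ms - Qox/Cox + 2*phi_f + Qd/Cox
Step 2: Vt = 0.31 - 0.0496 + 2*0.32 + 0.1112
Step 3: Vt = 0.31 - 0.0496 + 0.64 + 0.1112
Step 4: Vt = 1.0116 V

1.0116


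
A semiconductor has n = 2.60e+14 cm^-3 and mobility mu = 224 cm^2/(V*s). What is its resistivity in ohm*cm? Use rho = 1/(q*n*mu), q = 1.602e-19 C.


Step 1: sigma = q * n * mu = 1.602e-19 * 2.60e+14 * 224 = 9.33005e-03 S/cm
Step 2: rho = 1 / sigma = 1 / 9.33005e-03 = 107.2 ohm*cm

107.2


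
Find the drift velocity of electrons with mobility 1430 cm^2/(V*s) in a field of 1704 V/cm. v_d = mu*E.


Step 1: v_d = mu * E
Step 2: v_d = 1430 * 1704 = 2436720
Step 3: v_d = 2.44e+06 cm/s

2.44e+06


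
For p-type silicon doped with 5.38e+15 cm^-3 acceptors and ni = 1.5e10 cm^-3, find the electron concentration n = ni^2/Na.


Step 1: Majority hole concentration p ≈ Na = 5.38e+15 cm^-3
Step 2: n = ni^2 / Na = (1.5e10)^2 / 5.38e+15
Step 3: n = 4.18e+04 cm^-3

4.18e+04


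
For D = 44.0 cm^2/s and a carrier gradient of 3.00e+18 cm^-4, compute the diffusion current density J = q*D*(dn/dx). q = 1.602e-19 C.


Step 1: J = q * D * (dn/dx)
Step 2: J = 1.602e-19 * 44.0 * 3.00e+18
Step 3: J = 2.11e+01 A/cm^2

2.11e+01


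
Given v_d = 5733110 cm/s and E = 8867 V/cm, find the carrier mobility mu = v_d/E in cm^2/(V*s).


Step 1: mu = v_d / E
Step 2: mu = 5733110 / 8867
Step 3: mu = 646.57 cm^2/(V*s)

646.57


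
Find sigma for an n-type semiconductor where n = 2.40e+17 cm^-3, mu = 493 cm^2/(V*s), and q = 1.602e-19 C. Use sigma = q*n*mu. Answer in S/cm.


Step 1: sigma = q * n * mu
Step 2: sigma = 1.602e-19 * 2.40e+17 * 493
Step 3: sigma = 1.895e+01 S/cm

1.895e+01


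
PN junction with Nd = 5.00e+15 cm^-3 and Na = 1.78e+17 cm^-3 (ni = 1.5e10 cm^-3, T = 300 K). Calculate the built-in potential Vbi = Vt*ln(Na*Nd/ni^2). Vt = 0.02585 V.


Step 1: Compute Na*Nd/ni^2 = 1.78e+17 * 5.00e+15 / (1.5e10)^2 = 3.9556e+12
Step 2: ln(3.9556e+12) = 29.0062
Step 3: Vbi = 0.02585 * 29.0062 = 0.75 V

0.75


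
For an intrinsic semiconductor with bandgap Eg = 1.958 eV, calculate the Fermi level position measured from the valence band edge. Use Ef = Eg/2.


Step 1: For an intrinsic semiconductor, the Fermi level sits at midgap.
Step 2: Ef = Eg / 2 = 1.958 / 2 = 0.979 eV

0.979


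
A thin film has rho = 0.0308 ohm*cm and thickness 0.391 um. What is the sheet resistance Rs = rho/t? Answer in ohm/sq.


Step 1: Convert thickness to cm: t = 0.391 um = 3.9100e-05 cm
Step 2: Rs = rho / t = 0.0308 / 3.9100e-05
Step 3: Rs = 787.7 ohm/sq

787.7


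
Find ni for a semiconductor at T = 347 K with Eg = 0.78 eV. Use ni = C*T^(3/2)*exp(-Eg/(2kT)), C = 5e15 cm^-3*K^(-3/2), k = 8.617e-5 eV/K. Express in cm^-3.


Step 1: Compute kT = 8.617e-5 * 347 = 0.02990099 eV
Step 2: Exponent = -Eg/(2kT) = -0.78/(2*0.02990099) = -13.04305
Step 3: T^(3/2) = 347^1.5 = 6463.89
Step 4: ni = 5e15 * 6463.89 * exp(-13.04305) = 7.00e+13 cm^-3

7.00e+13


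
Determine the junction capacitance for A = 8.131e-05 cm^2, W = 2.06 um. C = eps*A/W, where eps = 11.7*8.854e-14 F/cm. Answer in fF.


Step 1: eps_Si = 11.7 * 8.854e-14 = 1.035918e-12 F/cm
Step 2: W in cm = 2.06 * 1e-4 = 2.06e-04 cm
Step 3: C = 1.035918e-12 * 8.131e-05 / 2.06e-04 = 4.088859e-13 F
Step 4: C = 408.89 fF

408.89


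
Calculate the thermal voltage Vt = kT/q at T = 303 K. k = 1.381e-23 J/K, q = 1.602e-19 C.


Step 1: kT = 1.381e-23 * 303 = 4.18443e-21 J
Step 2: Vt = kT/q = 4.18443e-21 / 1.602e-19
Step 3: Vt = 0.02612 V

0.02612


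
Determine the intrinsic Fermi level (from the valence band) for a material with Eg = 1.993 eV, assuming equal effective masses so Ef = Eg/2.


Step 1: For an intrinsic semiconductor, the Fermi level sits at midgap.
Step 2: Ef = Eg / 2 = 1.993 / 2 = 0.9965 eV

0.9965


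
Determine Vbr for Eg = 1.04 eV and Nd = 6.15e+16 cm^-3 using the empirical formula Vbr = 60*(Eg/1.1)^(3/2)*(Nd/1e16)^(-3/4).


Step 1: Eg/1.1 = 1.04/1.1 = 0.945455
Step 2: (Eg/1.1)^1.5 = 0.945455^1.5 = 0.919309
Step 3: (Nd/1e16)^(-0.75) = (6.15)^(-0.75) = 0.256061
Step 4: Vbr = 60 * 0.919309 * 0.256061 = 14.1 V

14.1


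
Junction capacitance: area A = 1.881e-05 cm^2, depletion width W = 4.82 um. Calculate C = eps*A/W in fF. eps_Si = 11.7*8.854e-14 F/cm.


Step 1: eps_Si = 11.7 * 8.854e-14 = 1.035918e-12 F/cm
Step 2: W in cm = 4.82 * 1e-4 = 4.82e-04 cm
Step 3: C = 1.035918e-12 * 1.881e-05 / 4.82e-04 = 4.042659e-14 F
Step 4: C = 40.43 fF

40.43


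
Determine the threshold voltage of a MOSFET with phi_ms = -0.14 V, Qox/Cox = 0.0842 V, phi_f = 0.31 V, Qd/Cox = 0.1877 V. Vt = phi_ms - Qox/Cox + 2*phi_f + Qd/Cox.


Step 1: Vt = phi_ms - Qox/Cox + 2*phi_f + Qd/Cox
Step 2: Vt = -0.14 - 0.0842 + 2*0.31 + 0.1877
Step 3: Vt = -0.14 - 0.0842 + 0.62 + 0.1877
Step 4: Vt = 0.5835 V

0.5835


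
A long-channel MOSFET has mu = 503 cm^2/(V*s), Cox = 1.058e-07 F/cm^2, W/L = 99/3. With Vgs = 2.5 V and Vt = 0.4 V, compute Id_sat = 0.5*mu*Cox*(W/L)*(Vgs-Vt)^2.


Step 1: Overdrive voltage Vov = Vgs - Vt = 2.5 - 0.4 = 2.1 V
Step 2: W/L = 99/3 = 33
Step 3: Id = 0.5 * 503 * 1.058e-07 * 33 * 2.1^2
Step 4: Id = 3.87e-03 A

3.87e-03


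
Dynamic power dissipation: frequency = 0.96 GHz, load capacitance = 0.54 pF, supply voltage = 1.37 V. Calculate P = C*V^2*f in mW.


Step 1: V^2 = 1.37^2 = 1.8769 V^2
Step 2: P = C*V^2*f = 0.54e-12 F * 1.8769 * 0.96e9 Hz
Step 3: P = 9.7298496e-04 W
Step 4: P = 0.973 mW

0.973


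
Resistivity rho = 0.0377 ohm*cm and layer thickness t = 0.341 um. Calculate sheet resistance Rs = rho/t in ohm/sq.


Step 1: Convert thickness to cm: t = 0.341 um = 3.4100e-05 cm
Step 2: Rs = rho / t = 0.0377 / 3.4100e-05
Step 3: Rs = 1105.6 ohm/sq

1105.6


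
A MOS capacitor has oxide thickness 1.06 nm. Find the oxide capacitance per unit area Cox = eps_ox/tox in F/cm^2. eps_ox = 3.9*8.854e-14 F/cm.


Step 1: eps_ox = 3.9 * 8.854e-14 = 3.45306e-13 F/cm
Step 2: tox in cm = 1.06 nm * 1e-7 = 1.0600e-07 cm
Step 3: Cox = 3.45306e-13 / 1.0600e-07 = 3.26e-06 F/cm^2

3.26e-06


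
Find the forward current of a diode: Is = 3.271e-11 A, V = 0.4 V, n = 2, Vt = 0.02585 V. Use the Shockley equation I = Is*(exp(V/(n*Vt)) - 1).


Step 1: V/(n*Vt) = 0.4/(2*0.02585) = 7.7369
Step 2: exp(7.7369) = 2.2914e+03
Step 3: I = 3.271e-11 * (2.2914e+03 - 1) = 7.49e-08 A

7.49e-08


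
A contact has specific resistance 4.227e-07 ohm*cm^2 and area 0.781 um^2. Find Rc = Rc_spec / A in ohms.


Step 1: Convert area to cm^2: 0.781 um^2 = 7.8100e-09 cm^2
Step 2: Rc = Rc_spec / A = 4.227e-07 / 7.8100e-09
Step 3: Rc = 5.41e+01 ohms

5.41e+01


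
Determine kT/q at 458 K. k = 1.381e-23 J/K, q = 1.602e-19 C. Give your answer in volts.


Step 1: kT = 1.381e-23 * 458 = 6.32498e-21 J
Step 2: Vt = kT/q = 6.32498e-21 / 1.602e-19
Step 3: Vt = 0.03948 V

0.03948


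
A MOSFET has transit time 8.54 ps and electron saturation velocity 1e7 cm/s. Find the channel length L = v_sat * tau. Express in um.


Step 1: tau in seconds = 8.54 ps * 1e-12 = 8.5400e-12 s
Step 2: L = v_sat * tau = 1e7 * 8.5400e-12 = 8.5400e-05 cm
Step 3: L in um = 8.5400e-05 * 1e4 = 0.854 um

0.854


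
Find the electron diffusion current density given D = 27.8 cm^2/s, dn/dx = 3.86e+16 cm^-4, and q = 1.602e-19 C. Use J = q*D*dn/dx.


Step 1: J = q * D * (dn/dx)
Step 2: J = 1.602e-19 * 27.8 * 3.86e+16
Step 3: J = 1.72e-01 A/cm^2

1.72e-01


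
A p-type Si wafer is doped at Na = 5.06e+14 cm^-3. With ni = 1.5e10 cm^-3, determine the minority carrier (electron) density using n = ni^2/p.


Step 1: Majority hole concentration p ≈ Na = 5.06e+14 cm^-3
Step 2: n = ni^2 / Na = (1.5e10)^2 / 5.06e+14
Step 3: n = 4.45e+05 cm^-3

4.45e+05


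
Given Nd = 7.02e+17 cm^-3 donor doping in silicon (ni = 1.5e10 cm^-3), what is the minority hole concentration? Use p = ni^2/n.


Step 1: Since Nd >> ni, n ≈ Nd = 7.02e+17 cm^-3
Step 2: p = ni^2 / n = (1.5e10)^2 / 7.02e+17
Step 3: p = 2.25e20 / 7.02e+17 = 3.21e+02 cm^-3

3.21e+02


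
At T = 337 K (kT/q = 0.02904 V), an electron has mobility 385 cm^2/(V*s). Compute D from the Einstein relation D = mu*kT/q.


Step 1: D = mu * (kT/q)
Step 2: D = 385 * 0.02904
Step 3: D = 11.18 cm^2/s

11.18


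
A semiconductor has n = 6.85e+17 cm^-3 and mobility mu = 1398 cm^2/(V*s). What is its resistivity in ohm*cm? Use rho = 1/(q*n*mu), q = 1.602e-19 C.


Step 1: sigma = q * n * mu = 1.602e-19 * 6.85e+17 * 1398 = 1.53412e+02 S/cm
Step 2: rho = 1 / sigma = 1 / 1.53412e+02 = 0.006518 ohm*cm

0.006518


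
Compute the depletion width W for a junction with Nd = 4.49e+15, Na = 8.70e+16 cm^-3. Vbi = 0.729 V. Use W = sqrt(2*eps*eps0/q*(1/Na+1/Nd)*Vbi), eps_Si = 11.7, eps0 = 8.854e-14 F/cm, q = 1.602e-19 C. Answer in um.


Step 1: 1/Na + 1/Nd = 1/8.70e+16 + 1/4.49e+15 = 2.34211e-16
Step 2: 2*eps*eps0/q = 2*11.7*8.854e-14/1.602e-19 = 1.293281e+07
Step 3: W^2 = 1.293281e+07 * 2.34211e-16 * 0.729 = 2.20815e-09
Step 4: W = sqrt(2.20815e-09) = 4.699e-05 cm = 0.4699 um

0.4699


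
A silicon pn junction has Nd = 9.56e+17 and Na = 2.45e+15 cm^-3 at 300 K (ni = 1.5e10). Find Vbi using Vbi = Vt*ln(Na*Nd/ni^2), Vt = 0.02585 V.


Step 1: Compute Na*Nd/ni^2 = 2.45e+15 * 9.56e+17 / (1.5e10)^2 = 1.0410e+13
Step 2: ln(1.0410e+13) = 29.9738
Step 3: Vbi = 0.02585 * 29.9738 = 0.775 V

0.775


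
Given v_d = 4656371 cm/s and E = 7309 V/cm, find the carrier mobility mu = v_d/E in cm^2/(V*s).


Step 1: mu = v_d / E
Step 2: mu = 4656371 / 7309
Step 3: mu = 637.07 cm^2/(V*s)

637.07


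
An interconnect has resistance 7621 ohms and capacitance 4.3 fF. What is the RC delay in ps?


Step 1: tau = R * C
Step 2: tau = 7621 * 4.3 fF = 7621 * 4.3e-15 F
Step 3: tau = 3.27703e-11 s = 32.7703 ps

32.7703


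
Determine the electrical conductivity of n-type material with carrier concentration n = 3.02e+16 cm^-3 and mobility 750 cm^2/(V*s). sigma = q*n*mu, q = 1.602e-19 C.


Step 1: sigma = q * n * mu
Step 2: sigma = 1.602e-19 * 3.02e+16 * 750
Step 3: sigma = 3.629e+00 S/cm

3.629e+00


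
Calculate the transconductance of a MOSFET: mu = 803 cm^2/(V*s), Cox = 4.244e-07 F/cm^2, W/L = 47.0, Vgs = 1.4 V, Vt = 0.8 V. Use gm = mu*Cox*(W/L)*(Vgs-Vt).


Step 1: Vov = Vgs - Vt = 1.4 - 0.8 = 0.6 V
Step 2: gm = mu * Cox * (W/L) * Vov
Step 3: gm = 803 * 4.244e-07 * 47.0 * 0.6 = 9.61e-03 S

9.61e-03


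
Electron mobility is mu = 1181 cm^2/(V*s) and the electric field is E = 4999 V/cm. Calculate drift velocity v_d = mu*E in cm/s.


Step 1: v_d = mu * E
Step 2: v_d = 1181 * 4999 = 5903819
Step 3: v_d = 5.90e+06 cm/s

5.90e+06


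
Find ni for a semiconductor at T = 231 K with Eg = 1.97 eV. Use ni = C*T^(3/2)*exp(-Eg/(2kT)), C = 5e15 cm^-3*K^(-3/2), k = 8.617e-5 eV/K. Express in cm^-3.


Step 1: Compute kT = 8.617e-5 * 231 = 0.01990527 eV
Step 2: Exponent = -Eg/(2kT) = -1.97/(2*0.01990527) = -49.48438
Step 3: T^(3/2) = 231^1.5 = 3510.90
Step 4: ni = 5e15 * 3510.90 * exp(-49.48438) = 5.67e-03 cm^-3

5.67e-03


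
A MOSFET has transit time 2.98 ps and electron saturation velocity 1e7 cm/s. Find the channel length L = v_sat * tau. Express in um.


Step 1: tau in seconds = 2.98 ps * 1e-12 = 2.9800e-12 s
Step 2: L = v_sat * tau = 1e7 * 2.9800e-12 = 2.9800e-05 cm
Step 3: L in um = 2.9800e-05 * 1e4 = 0.298 um

0.298


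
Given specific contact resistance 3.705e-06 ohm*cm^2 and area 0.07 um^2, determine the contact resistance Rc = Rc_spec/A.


Step 1: Convert area to cm^2: 0.07 um^2 = 7.0000e-10 cm^2
Step 2: Rc = Rc_spec / A = 3.705e-06 / 7.0000e-10
Step 3: Rc = 5.29e+03 ohms

5.29e+03


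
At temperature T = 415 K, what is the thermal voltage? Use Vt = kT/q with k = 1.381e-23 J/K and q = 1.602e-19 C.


Step 1: kT = 1.381e-23 * 415 = 5.73115e-21 J
Step 2: Vt = kT/q = 5.73115e-21 / 1.602e-19
Step 3: Vt = 0.03577 V

0.03577


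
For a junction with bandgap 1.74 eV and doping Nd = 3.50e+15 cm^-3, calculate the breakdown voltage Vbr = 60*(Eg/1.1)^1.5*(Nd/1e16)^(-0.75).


Step 1: Eg/1.1 = 1.74/1.1 = 1.581818
Step 2: (Eg/1.1)^1.5 = 1.581818^1.5 = 1.989458
Step 3: (Nd/1e16)^(-0.75) = (0.35)^(-0.75) = 2.197602
Step 4: Vbr = 60 * 1.989458 * 2.197602 = 262.3 V

262.3


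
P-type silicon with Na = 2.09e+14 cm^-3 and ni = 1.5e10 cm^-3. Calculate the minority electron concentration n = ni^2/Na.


Step 1: Majority hole concentration p ≈ Na = 2.09e+14 cm^-3
Step 2: n = ni^2 / Na = (1.5e10)^2 / 2.09e+14
Step 3: n = 1.08e+06 cm^-3

1.08e+06


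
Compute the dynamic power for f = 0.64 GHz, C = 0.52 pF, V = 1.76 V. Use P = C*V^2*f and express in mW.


Step 1: V^2 = 1.76^2 = 3.0976 V^2
Step 2: P = C*V^2*f = 0.52e-12 F * 3.0976 * 0.64e9 Hz
Step 3: P = 1.03088128e-03 W
Step 4: P = 1.031 mW

1.031


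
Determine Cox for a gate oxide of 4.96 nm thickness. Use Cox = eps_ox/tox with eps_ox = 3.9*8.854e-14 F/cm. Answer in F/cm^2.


Step 1: eps_ox = 3.9 * 8.854e-14 = 3.45306e-13 F/cm
Step 2: tox in cm = 4.96 nm * 1e-7 = 4.9600e-07 cm
Step 3: Cox = 3.45306e-13 / 4.9600e-07 = 6.96e-07 F/cm^2

6.96e-07


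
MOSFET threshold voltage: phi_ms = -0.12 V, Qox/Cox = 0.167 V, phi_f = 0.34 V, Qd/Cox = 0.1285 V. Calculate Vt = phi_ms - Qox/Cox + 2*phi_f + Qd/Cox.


Step 1: Vt = phi_ms - Qox/Cox + 2*phi_f + Qd/Cox
Step 2: Vt = -0.12 - 0.167 + 2*0.34 + 0.1285
Step 3: Vt = -0.12 - 0.167 + 0.68 + 0.1285
Step 4: Vt = 0.5215 V

0.5215


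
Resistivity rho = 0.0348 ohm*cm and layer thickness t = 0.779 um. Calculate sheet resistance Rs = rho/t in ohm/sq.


Step 1: Convert thickness to cm: t = 0.779 um = 7.7900e-05 cm
Step 2: Rs = rho / t = 0.0348 / 7.7900e-05
Step 3: Rs = 446.7 ohm/sq

446.7


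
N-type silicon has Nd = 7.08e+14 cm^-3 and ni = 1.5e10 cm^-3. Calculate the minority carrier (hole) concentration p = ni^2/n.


Step 1: Since Nd >> ni, n ≈ Nd = 7.08e+14 cm^-3
Step 2: p = ni^2 / n = (1.5e10)^2 / 7.08e+14
Step 3: p = 2.25e20 / 7.08e+14 = 3.18e+05 cm^-3

3.18e+05


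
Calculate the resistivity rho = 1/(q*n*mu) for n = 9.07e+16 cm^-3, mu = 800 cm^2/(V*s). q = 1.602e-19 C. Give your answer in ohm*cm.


Step 1: sigma = q * n * mu = 1.602e-19 * 9.07e+16 * 800 = 1.16241e+01 S/cm
Step 2: rho = 1 / sigma = 1 / 1.16241e+01 = 0.08603 ohm*cm

0.08603


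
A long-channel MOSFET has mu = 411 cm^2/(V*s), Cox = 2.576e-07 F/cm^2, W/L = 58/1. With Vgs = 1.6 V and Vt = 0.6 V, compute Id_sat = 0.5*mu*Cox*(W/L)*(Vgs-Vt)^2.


Step 1: Overdrive voltage Vov = Vgs - Vt = 1.6 - 0.6 = 1.0 V
Step 2: W/L = 58/1 = 58
Step 3: Id = 0.5 * 411 * 2.576e-07 * 58 * 1.0^2
Step 4: Id = 3.07e-03 A

3.07e-03


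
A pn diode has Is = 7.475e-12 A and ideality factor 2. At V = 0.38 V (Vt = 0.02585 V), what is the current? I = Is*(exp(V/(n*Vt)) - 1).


Step 1: V/(n*Vt) = 0.38/(2*0.02585) = 7.3501
Step 2: exp(7.3501) = 1.5564e+03
Step 3: I = 7.475e-12 * (1.5564e+03 - 1) = 1.16e-08 A

1.16e-08


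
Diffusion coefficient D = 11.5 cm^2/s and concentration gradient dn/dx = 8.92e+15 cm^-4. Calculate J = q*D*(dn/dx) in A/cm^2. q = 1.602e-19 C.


Step 1: J = q * D * (dn/dx)
Step 2: J = 1.602e-19 * 11.5 * 8.92e+15
Step 3: J = 1.64e-02 A/cm^2

1.64e-02


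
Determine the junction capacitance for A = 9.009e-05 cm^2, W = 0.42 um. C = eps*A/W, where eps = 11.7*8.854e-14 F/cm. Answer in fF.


Step 1: eps_Si = 11.7 * 8.854e-14 = 1.035918e-12 F/cm
Step 2: W in cm = 0.42 * 1e-4 = 4.20e-05 cm
Step 3: C = 1.035918e-12 * 9.009e-05 / 4.20e-05 = 2.222044e-12 F
Step 4: C = 2222.04 fF

2222.04


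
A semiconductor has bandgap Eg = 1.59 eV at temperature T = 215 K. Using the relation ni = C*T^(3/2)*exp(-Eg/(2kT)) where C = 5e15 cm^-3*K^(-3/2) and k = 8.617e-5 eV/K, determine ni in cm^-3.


Step 1: Compute kT = 8.617e-5 * 215 = 0.01852655 eV
Step 2: Exponent = -Eg/(2kT) = -1.59/(2*0.01852655) = -42.91139
Step 3: T^(3/2) = 215^1.5 = 3152.52
Step 4: ni = 5e15 * 3152.52 * exp(-42.91139) = 3.64e+00 cm^-3

3.64e+00


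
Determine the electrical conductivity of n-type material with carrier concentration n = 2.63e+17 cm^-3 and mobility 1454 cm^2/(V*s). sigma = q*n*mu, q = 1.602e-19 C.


Step 1: sigma = q * n * mu
Step 2: sigma = 1.602e-19 * 2.63e+17 * 1454
Step 3: sigma = 6.126e+01 S/cm

6.126e+01


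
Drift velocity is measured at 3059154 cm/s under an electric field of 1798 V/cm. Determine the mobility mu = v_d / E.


Step 1: mu = v_d / E
Step 2: mu = 3059154 / 1798
Step 3: mu = 1701.42 cm^2/(V*s)

1701.42


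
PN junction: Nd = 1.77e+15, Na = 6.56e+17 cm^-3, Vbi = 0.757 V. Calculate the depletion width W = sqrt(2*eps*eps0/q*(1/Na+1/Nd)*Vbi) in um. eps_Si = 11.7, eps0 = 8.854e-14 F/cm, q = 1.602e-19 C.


Step 1: 1/Na + 1/Nd = 1/6.56e+17 + 1/1.77e+15 = 5.66496e-16
Step 2: 2*eps*eps0/q = 2*11.7*8.854e-14/1.602e-19 = 1.293281e+07
Step 3: W^2 = 1.293281e+07 * 5.66496e-16 * 0.757 = 5.54607e-09
Step 4: W = sqrt(5.54607e-09) = 7.447e-05 cm = 0.7447 um

0.7447


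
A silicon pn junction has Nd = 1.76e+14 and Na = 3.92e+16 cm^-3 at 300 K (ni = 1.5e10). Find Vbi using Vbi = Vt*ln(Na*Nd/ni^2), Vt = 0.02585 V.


Step 1: Compute Na*Nd/ni^2 = 3.92e+16 * 1.76e+14 / (1.5e10)^2 = 3.0663e+10
Step 2: ln(3.0663e+10) = 24.1463
Step 3: Vbi = 0.02585 * 24.1463 = 0.624 V

0.624


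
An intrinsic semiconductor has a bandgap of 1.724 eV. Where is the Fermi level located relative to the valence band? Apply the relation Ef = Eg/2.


Step 1: For an intrinsic semiconductor, the Fermi level sits at midgap.
Step 2: Ef = Eg / 2 = 1.724 / 2 = 0.862 eV

0.862


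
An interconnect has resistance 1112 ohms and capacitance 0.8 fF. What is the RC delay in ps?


Step 1: tau = R * C
Step 2: tau = 1112 * 0.8 fF = 1112 * 8.0e-16 F
Step 3: tau = 8.896e-13 s = 0.8896 ps

0.8896


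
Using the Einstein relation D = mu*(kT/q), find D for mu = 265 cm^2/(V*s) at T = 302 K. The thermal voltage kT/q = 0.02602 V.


Step 1: D = mu * (kT/q)
Step 2: D = 265 * 0.02602
Step 3: D = 6.9 cm^2/s

6.9


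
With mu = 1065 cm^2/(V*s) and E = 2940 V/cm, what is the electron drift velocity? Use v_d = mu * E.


Step 1: v_d = mu * E
Step 2: v_d = 1065 * 2940 = 3131100
Step 3: v_d = 3.13e+06 cm/s

3.13e+06


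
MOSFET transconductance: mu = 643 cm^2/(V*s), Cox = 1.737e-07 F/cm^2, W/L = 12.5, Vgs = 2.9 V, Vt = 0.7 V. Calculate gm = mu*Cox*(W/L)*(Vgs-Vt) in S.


Step 1: Vov = Vgs - Vt = 2.9 - 0.7 = 2.2 V
Step 2: gm = mu * Cox * (W/L) * Vov
Step 3: gm = 643 * 1.737e-07 * 12.5 * 2.2 = 3.07e-03 S

3.07e-03


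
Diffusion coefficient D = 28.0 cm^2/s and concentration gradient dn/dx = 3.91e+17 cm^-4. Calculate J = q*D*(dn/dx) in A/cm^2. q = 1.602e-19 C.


Step 1: J = q * D * (dn/dx)
Step 2: J = 1.602e-19 * 28.0 * 3.91e+17
Step 3: J = 1.75e+00 A/cm^2

1.75e+00


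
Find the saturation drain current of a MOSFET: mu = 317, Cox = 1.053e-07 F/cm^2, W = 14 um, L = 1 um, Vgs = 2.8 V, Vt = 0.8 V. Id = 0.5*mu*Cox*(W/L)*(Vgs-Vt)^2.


Step 1: Overdrive voltage Vov = Vgs - Vt = 2.8 - 0.8 = 2.0 V
Step 2: W/L = 14/1 = 14
Step 3: Id = 0.5 * 317 * 1.053e-07 * 14 * 2.0^2
Step 4: Id = 9.35e-04 A

9.35e-04


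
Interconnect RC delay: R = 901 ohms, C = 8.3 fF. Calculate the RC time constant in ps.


Step 1: tau = R * C
Step 2: tau = 901 * 8.3 fF = 901 * 8.3e-15 F
Step 3: tau = 7.4783e-12 s = 7.4783 ps

7.4783


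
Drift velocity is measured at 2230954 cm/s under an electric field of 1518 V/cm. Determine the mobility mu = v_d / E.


Step 1: mu = v_d / E
Step 2: mu = 2230954 / 1518
Step 3: mu = 1469.67 cm^2/(V*s)

1469.67


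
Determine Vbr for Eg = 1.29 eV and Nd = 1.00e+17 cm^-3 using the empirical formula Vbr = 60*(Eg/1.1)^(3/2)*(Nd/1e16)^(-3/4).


Step 1: Eg/1.1 = 1.29/1.1 = 1.172727
Step 2: (Eg/1.1)^1.5 = 1.172727^1.5 = 1.269976
Step 3: (Nd/1e16)^(-0.75) = (10.0)^(-0.75) = 0.177828
Step 4: Vbr = 60 * 1.269976 * 0.177828 = 13.6 V

13.6


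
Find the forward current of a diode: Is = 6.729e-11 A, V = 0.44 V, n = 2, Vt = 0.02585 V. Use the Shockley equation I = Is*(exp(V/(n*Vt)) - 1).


Step 1: V/(n*Vt) = 0.44/(2*0.02585) = 8.5106
Step 2: exp(8.5106) = 4.9671e+03
Step 3: I = 6.729e-11 * (4.9671e+03 - 1) = 3.34e-07 A

3.34e-07


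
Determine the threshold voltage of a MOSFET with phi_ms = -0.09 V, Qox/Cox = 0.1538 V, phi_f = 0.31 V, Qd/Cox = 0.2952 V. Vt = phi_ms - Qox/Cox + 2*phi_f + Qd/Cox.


Step 1: Vt = phi_ms - Qox/Cox + 2*phi_f + Qd/Cox
Step 2: Vt = -0.09 - 0.1538 + 2*0.31 + 0.2952
Step 3: Vt = -0.09 - 0.1538 + 0.62 + 0.2952
Step 4: Vt = 0.6714 V

0.6714


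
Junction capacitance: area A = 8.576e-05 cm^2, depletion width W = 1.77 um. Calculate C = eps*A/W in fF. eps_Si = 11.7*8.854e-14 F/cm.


Step 1: eps_Si = 11.7 * 8.854e-14 = 1.035918e-12 F/cm
Step 2: W in cm = 1.77 * 1e-4 = 1.77e-04 cm
Step 3: C = 1.035918e-12 * 8.576e-05 / 1.77e-04 = 5.019228e-13 F
Step 4: C = 501.92 fF

501.92
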